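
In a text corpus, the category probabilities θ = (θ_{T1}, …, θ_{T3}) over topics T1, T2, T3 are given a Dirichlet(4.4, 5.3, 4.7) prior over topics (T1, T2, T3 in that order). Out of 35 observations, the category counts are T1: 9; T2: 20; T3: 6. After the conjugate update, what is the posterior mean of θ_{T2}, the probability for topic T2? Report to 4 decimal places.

The Dirichlet prior is conjugate to the Multinomial likelihood: each posterior αⱼ = prior αⱼ + observed count nⱼ.
Posterior concentration: (13.4, 25.3, 10.7), total = 49.4.
E[θ_{T2}|data] = α_{T2}/Σα = 25.3/49.4 = 0.5121.

0.5121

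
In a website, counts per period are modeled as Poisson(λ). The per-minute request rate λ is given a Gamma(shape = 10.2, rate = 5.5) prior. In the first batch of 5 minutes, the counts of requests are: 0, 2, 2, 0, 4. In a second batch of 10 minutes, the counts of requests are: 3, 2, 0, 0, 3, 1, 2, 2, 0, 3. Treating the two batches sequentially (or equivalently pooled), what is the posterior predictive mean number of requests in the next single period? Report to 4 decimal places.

With a Gamma(shape α, rate β) prior, the Poisson likelihood is conjugate: the posterior is Gamma(α + ΣXᵢ, β + n).
Batch 1: sum of counts S = 8 over n = 5 minutes.
After batch 1: Gamma(α+S, β+n) = Gamma(10.2+8, 5.5+5) = Gamma(18.2, 10.5).
Batch 2: sum of counts S = 16 over n = 10 minutes.
After batch 2: Gamma(α+S, β+n) = Gamma(18.2+16, 10.5+10) = Gamma(34.2, 20.5).
The predictive distribution for one future period is NegBinom with mean α/β = 1.6683.

1.6683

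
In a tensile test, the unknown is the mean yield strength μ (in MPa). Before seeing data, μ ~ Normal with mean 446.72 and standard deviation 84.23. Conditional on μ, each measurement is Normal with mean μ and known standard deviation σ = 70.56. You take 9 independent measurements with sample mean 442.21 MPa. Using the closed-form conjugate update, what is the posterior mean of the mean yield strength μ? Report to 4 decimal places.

442.5362

For Normal data with known variance σ², a Normal(μ₀, σ₀²) prior on μ is conjugate. Posterior precision = 1/σ₀² + n/σ²; posterior mean is the precision-weighted average of μ₀ and x̄.
n·x̄ = 9·442.21 = 3979.89.
σ₀² = 84.23² = 7094.6929, σ² = 70.56² = 4978.7136; σ² + n·σ₀² = 4978.7136 + 9·7094.6929 = 68830.9497.
Posterior mean = (μ₀/σ₀² + n·x̄/σ²)/(1/σ₀² + n/σ²) = (σ²·μ₀ + σ₀²·n·x̄)/(σ² + n·σ₀²) = (4978.7136·446.72 + 7094.6929·3979.89)/68830.9497 = 30460188.265173/68830.9497 = 442.5362.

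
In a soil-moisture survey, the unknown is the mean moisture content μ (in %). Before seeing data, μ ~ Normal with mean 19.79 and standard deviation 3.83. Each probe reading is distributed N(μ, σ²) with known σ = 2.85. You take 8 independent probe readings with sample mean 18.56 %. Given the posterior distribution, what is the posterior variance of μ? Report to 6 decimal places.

0.949587

For Normal data with known variance σ², a Normal(μ₀, σ₀²) prior on μ is conjugate. Posterior precision = 1/σ₀² + n/σ²; posterior mean is the precision-weighted average of μ₀ and x̄.
σ₀² = 3.83² = 14.6689, σ² = 2.85² = 8.1225; σ² + n·σ₀² = 8.1225 + 8·14.6689 = 125.4737.
Posterior precision = 1/σ₀² + n/σ² = 1/14.6689 + 8/8.1225 = (σ² + n·σ₀²)/(σ₀²σ²) = 125.4737/(14.6689·8.1225); posterior variance σₙ² = σ₀²σ²/(σ² + n·σ₀²) = 14.6689·8.1225/125.4737 = 0.949587.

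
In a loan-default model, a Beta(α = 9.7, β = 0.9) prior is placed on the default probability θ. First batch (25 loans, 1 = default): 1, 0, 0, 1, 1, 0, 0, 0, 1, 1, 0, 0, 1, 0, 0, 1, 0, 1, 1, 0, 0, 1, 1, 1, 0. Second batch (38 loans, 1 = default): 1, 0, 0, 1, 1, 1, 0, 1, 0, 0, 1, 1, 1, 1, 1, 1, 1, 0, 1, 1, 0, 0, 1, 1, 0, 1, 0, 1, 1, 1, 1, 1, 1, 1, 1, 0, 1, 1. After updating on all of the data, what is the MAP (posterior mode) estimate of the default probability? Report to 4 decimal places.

The Beta prior is conjugate to a Binomial/Bernoulli likelihood; the update adds successes to α and failures to β.
After batch 1: Beta(9.7+12, 0.9+13) = Beta(21.7, 13.9).
After batch 2: Beta(21.7+27, 13.9+11) = Beta(48.7, 24.9).
Mode of Beta(a,b) for a,b>1 is (a−1)/(a+b−2) = 47.7/71.6 = 0.6662.

0.6662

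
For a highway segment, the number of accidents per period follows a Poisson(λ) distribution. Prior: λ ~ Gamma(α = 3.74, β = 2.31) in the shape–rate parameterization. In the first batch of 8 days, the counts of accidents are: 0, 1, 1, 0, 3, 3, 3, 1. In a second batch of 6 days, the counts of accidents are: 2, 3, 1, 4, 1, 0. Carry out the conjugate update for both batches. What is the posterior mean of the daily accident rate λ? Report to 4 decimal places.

With a Gamma(shape α, rate β) prior, the Poisson likelihood is conjugate: the posterior is Gamma(α + ΣXᵢ, β + n).
Batch 1: sum of counts S = 12 over n = 8 days.
After batch 1: Gamma(α+S, β+n) = Gamma(3.74+12, 2.31+8) = Gamma(15.74, 10.31).
Batch 2: sum of counts S = 11 over n = 6 days.
After batch 2: Gamma(α+S, β+n) = Gamma(15.74+11, 10.31+6) = Gamma(26.74, 16.31).
Posterior mean = α/β = 26.74/16.31 = 1.6395.

1.6395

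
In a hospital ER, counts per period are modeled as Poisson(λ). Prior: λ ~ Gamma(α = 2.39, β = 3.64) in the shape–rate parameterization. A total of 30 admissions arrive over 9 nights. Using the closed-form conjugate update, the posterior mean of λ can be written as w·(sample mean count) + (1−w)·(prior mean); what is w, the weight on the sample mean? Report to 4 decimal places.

With a Gamma(shape α, rate β) prior, the Poisson likelihood is conjugate: the posterior is Gamma(α + ΣXᵢ, β + n).
Posterior mean = (α₀+S)/(β₀+n) = [n/(β₀+n)]·(S/n) + [β₀/(β₀+n)]·(α₀/β₀), so only n and β₀ enter the weight.
Weight on data w = n/(β₀+n) = 9/(3.64+9) = 9/12.64 = 0.7120.

0.7120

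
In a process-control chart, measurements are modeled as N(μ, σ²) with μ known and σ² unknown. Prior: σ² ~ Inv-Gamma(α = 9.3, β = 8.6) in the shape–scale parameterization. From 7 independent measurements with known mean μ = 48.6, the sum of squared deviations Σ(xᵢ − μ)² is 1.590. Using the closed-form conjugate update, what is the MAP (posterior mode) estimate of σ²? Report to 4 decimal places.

0.6808

With known mean μ and an Inverse-Gamma(α, β) prior on σ², the Normal likelihood is conjugate: posterior is Inv-Gamma(α + n/2, β + Σ(xᵢ−μ)²/2).
Posterior: Inv-Gamma(9.3 + 7/2, 8.6 + 1.590/2) = Inv-Gamma(12.80, 9.3950).
Mode = β/(α+1) = 9.3950/13.80 = 0.6808.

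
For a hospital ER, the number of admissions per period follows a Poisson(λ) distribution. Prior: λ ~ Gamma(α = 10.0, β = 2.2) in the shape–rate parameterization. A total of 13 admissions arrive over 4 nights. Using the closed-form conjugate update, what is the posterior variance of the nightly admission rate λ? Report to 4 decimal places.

0.5983

With a Gamma(shape α, rate β) prior, the Poisson likelihood is conjugate: the posterior is Gamma(α + ΣXᵢ, β + n).
Posterior: Gamma(α+S, β+n) = Gamma(10.0+13, 2.2+4) = Gamma(23.0, 6.2).
Var = α/β² = 23.0/6.2² = 0.5983.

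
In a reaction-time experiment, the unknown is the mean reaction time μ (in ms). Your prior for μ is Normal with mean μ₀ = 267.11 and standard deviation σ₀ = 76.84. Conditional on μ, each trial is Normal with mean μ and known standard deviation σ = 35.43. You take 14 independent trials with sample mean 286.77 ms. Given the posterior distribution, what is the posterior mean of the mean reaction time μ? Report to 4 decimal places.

286.4759

For Normal data with known variance σ², a Normal(μ₀, σ₀²) prior on μ is conjugate. Posterior precision = 1/σ₀² + n/σ²; posterior mean is the precision-weighted average of μ₀ and x̄.
n·x̄ = 14·286.77 = 4014.78.
σ₀² = 76.84² = 5904.3856, σ² = 35.43² = 1255.2849; σ² + n·σ₀² = 1255.2849 + 14·5904.3856 = 83916.6833.
Posterior mean = (μ₀/σ₀² + n·x̄/σ²)/(1/σ₀² + n/σ²) = (σ²·μ₀ + σ₀²·n·x̄)/(σ² + n·σ₀²) = (1255.2849·267.11 + 5904.3856·4014.78)/83916.6833 = 24040108.368807/83916.6833 = 286.4759.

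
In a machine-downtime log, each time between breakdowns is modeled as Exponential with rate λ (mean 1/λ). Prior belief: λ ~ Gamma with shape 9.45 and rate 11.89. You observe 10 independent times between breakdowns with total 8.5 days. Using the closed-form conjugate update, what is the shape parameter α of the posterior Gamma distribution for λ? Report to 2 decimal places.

With a Gamma(shape α, rate β) prior on the exponential rate λ, the posterior after n observations with total T = Σxᵢ is Gamma(α+n, β+T).
Posterior: Gamma(9.45+10, 11.89+8.5) = Gamma(19.45, 20.39).
Posterior α = 19.45.

19.45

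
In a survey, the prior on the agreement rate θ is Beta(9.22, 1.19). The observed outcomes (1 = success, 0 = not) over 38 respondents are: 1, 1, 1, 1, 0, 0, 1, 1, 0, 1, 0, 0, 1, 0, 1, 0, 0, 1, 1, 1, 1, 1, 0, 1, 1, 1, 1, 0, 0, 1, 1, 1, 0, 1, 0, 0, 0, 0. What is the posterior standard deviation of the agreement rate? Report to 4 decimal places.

0.0681

The Beta prior is conjugate to a Binomial/Bernoulli likelihood; the update adds successes to α and failures to β.
Posterior: Beta(α+k, β+n−k) = Beta(9.22+22, 1.19+16) = Beta(31.22, 17.19).
Var = αβ/((α+β)²(α+β+1)) = 31.22·17.19/(48.41²·49.41) = 0.00463472; SD = √0.00463472 = 0.0681.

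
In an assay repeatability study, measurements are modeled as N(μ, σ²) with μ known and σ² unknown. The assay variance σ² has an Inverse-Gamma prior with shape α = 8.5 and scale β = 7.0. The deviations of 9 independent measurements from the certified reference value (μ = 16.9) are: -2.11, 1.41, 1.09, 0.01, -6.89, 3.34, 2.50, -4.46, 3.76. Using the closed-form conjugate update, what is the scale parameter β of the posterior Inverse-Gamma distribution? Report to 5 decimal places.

With known mean μ and an Inverse-Gamma(α, β) prior on σ², the Normal likelihood is conjugate: posterior is Inv-Gamma(α + n/2, β + Σ(xᵢ−μ)²/2).
Σ(xᵢ−μ)² = (-2.11)² + (1.41)² + (1.09)² + (0.01)² + (-6.89)² + (3.34)² + (2.50)² + (-4.46)² + (3.76)² = 106.5353.
Posterior: Inv-Gamma(8.5 + 9/2, 7.0 + 106.5353/2) = Inv-Gamma(13.00, 60.26765).
Posterior β = 60.26765.

60.26765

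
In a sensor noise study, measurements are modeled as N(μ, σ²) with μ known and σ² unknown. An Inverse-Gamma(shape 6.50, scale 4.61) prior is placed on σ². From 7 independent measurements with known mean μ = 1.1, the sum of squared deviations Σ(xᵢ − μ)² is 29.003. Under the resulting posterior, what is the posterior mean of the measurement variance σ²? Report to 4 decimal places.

With known mean μ and an Inverse-Gamma(α, β) prior on σ², the Normal likelihood is conjugate: posterior is Inv-Gamma(α + n/2, β + Σ(xᵢ−μ)²/2).
Posterior: Inv-Gamma(6.50 + 7/2, 4.61 + 29.003/2) = Inv-Gamma(10.00, 19.1115).
E[σ²|data] = β/(α−1) = 19.1115/9.00 = 2.1235.

2.1235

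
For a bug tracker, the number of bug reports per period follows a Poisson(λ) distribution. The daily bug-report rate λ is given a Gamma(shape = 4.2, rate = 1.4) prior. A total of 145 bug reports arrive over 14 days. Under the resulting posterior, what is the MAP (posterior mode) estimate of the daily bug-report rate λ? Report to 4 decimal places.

9.6234

With a Gamma(shape α, rate β) prior, the Poisson likelihood is conjugate: the posterior is Gamma(α + ΣXᵢ, β + n).
Posterior: Gamma(α+S, β+n) = Gamma(4.2+145, 1.4+14) = Gamma(149.2, 15.4).
Mode of Gamma(α,β) for α≥1 is (α−1)/β = 148.2/15.4 = 9.6234.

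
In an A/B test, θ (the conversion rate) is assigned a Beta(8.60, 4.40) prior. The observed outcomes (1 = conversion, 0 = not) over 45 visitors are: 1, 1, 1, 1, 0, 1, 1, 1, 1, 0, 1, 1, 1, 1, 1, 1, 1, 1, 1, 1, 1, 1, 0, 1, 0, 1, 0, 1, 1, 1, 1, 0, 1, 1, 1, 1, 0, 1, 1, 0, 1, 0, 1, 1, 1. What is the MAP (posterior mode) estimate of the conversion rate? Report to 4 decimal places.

0.7786

The Beta prior is conjugate to a Binomial/Bernoulli likelihood; the update adds successes to α and failures to β.
Posterior: Beta(α+k, β+n−k) = Beta(8.60+36, 4.40+9) = Beta(44.60, 13.40).
Mode of Beta(a,b) for a,b>1 is (a−1)/(a+b−2) = 43.60/56.00 = 0.7786.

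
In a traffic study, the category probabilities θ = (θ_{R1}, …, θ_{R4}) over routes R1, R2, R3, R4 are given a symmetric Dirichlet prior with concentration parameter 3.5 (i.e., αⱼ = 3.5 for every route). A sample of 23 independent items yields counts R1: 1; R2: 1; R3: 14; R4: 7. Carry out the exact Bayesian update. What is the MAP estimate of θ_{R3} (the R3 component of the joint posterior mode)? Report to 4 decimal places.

The Dirichlet prior is conjugate to the Multinomial likelihood: each posterior αⱼ = prior αⱼ + observed count nⱼ.
Posterior concentration: (4.5, 4.5, 17.5, 10.5), total = 37.0.
Joint mode component: (α_{R3}−1)/(Σα−K) = 16.5/33.0 = 0.5000.

0.5000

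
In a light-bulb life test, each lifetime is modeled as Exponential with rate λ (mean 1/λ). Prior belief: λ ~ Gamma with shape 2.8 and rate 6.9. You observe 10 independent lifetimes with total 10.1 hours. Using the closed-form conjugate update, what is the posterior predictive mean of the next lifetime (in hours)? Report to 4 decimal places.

1.4407

With a Gamma(shape α, rate β) prior on the exponential rate λ, the posterior after n observations with total T = Σxᵢ is Gamma(α+n, β+T).
Posterior: Gamma(2.8+10, 6.9+10.1) = Gamma(12.8, 17.0).
The predictive distribution for the next observation is Lomax; its mean is β/(α−1) = 17.0/11.8 = 1.4407.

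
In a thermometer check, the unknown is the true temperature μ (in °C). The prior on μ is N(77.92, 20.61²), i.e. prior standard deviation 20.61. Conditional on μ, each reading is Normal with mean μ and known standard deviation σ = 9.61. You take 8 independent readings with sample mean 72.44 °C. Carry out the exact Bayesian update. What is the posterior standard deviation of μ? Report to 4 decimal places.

3.3524

For Normal data with known variance σ², a Normal(μ₀, σ₀²) prior on μ is conjugate. Posterior precision = 1/σ₀² + n/σ²; posterior mean is the precision-weighted average of μ₀ and x̄.
σ₀² = 20.61² = 424.7721, σ² = 9.61² = 92.3521; σ² + n·σ₀² = 92.3521 + 8·424.7721 = 3490.5289.
Posterior precision = 1/σ₀² + n/σ² = 1/424.7721 + 8/92.3521 = (σ² + n·σ₀²)/(σ₀²σ²) = 3490.5289/(424.7721·92.3521); posterior variance σₙ² = σ₀²σ²/(σ² + n·σ₀²) = 424.7721·92.3521/3490.5289 = 11.238582.
Posterior SD = √σₙ² = √(424.7721·92.3521/3490.5289) = 3.3524.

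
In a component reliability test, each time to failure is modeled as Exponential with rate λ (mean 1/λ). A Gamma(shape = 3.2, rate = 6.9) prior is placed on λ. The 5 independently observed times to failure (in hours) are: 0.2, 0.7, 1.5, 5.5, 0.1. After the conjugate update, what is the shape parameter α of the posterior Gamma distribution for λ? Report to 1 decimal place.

With a Gamma(shape α, rate β) prior on the exponential rate λ, the posterior after n observations with total T = Σxᵢ is Gamma(α+n, β+T).
Sum of observations T = 8.0 hours; n = 5.
Posterior: Gamma(3.2+5, 6.9+8.0) = Gamma(8.2, 14.9).
Posterior α = 8.2.

8.2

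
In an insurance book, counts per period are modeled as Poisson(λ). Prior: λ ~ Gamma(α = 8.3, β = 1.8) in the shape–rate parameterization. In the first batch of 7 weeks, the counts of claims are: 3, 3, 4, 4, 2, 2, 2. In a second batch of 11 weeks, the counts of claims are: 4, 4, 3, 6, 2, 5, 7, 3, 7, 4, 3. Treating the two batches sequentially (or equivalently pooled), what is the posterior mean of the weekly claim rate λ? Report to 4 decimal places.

3.8535

With a Gamma(shape α, rate β) prior, the Poisson likelihood is conjugate: the posterior is Gamma(α + ΣXᵢ, β + n).
Batch 1: sum of counts S = 20 over n = 7 weeks.
After batch 1: Gamma(α+S, β+n) = Gamma(8.3+20, 1.8+7) = Gamma(28.3, 8.8).
Batch 2: sum of counts S = 48 over n = 11 weeks.
After batch 2: Gamma(α+S, β+n) = Gamma(28.3+48, 8.8+11) = Gamma(76.3, 19.8).
Posterior mean = α/β = 76.3/19.8 = 3.8535.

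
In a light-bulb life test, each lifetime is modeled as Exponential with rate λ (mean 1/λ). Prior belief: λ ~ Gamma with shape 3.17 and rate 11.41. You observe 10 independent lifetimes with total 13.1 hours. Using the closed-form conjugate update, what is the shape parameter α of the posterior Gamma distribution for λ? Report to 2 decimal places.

With a Gamma(shape α, rate β) prior on the exponential rate λ, the posterior after n observations with total T = Σxᵢ is Gamma(α+n, β+T).
Posterior: Gamma(3.17+10, 11.41+13.1) = Gamma(13.17, 24.51).
Posterior α = 13.17.

13.17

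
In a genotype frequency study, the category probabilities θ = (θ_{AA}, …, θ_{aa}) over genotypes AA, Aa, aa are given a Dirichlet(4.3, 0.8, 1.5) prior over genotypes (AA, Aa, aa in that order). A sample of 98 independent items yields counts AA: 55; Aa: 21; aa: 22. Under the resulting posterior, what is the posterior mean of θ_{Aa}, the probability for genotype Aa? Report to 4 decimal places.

The Dirichlet prior is conjugate to the Multinomial likelihood: each posterior αⱼ = prior αⱼ + observed count nⱼ.
Posterior concentration: (59.3, 21.8, 23.5), total = 104.6.
E[θ_{Aa}|data] = α_{Aa}/Σα = 21.8/104.6 = 0.2084.

0.2084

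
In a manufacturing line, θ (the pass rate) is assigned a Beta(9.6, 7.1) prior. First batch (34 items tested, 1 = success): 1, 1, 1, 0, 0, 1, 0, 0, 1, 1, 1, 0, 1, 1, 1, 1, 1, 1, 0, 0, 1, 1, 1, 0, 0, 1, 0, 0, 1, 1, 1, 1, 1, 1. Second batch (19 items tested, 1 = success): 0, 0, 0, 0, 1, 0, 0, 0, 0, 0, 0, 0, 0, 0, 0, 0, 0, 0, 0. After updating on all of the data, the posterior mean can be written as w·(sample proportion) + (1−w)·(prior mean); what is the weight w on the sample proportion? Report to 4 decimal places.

0.7604

The Beta prior is conjugate to a Binomial/Bernoulli likelihood; the update adds successes to α and failures to β.
Total number of items tested: n = 34 + 19 = 53.
Posterior mean = (α₀+k)/(α₀+β₀+n) = [n/(α₀+β₀+n)]·(k/n) + [(α₀+β₀)/(α₀+β₀+n)]·α₀/(α₀+β₀), so only n and the prior enter the weight.
The weight on the data is w = n/(α₀+β₀+n) = 53/(9.6+7.1+53) = 53/69.7 = 0.7604.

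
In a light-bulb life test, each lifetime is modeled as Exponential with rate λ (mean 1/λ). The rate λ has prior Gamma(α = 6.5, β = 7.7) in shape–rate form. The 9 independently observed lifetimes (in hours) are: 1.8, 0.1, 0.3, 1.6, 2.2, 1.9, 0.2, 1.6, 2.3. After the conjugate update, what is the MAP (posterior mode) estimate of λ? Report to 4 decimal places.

With a Gamma(shape α, rate β) prior on the exponential rate λ, the posterior after n observations with total T = Σxᵢ is Gamma(α+n, β+T).
Sum of observations T = 12.0 hours; n = 9.
Posterior: Gamma(6.5+9, 7.7+12.0) = Gamma(15.5, 19.7).
Mode = (α−1)/β = 0.7360.

0.7360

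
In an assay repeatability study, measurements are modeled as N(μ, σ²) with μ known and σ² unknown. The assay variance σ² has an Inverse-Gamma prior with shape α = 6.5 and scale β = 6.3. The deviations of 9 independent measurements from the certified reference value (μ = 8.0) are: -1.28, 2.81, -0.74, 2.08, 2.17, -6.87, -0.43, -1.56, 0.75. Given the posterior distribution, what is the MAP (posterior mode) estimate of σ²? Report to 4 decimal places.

3.4206

With known mean μ and an Inverse-Gamma(α, β) prior on σ², the Normal likelihood is conjugate: posterior is Inv-Gamma(α + n/2, β + Σ(xᵢ−μ)²/2).
Σ(xᵢ−μ)² = (-1.28)² + (2.81)² + (-0.74)² + (2.08)² + (2.17)² + (-6.87)² + (-0.43)² + (-1.56)² + (0.75)² = 69.4953.
Posterior: Inv-Gamma(6.5 + 9/2, 6.3 + 69.4953/2) = Inv-Gamma(11.00, 41.04765).
Mode = β/(α+1) = 41.04765/12.00 = 3.4206.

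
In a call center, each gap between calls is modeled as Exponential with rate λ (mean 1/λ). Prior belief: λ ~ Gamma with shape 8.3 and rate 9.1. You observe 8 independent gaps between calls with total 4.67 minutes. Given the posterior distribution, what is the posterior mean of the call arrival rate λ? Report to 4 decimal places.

1.1837

With a Gamma(shape α, rate β) prior on the exponential rate λ, the posterior after n observations with total T = Σxᵢ is Gamma(α+n, β+T).
Posterior: Gamma(8.3+8, 9.1+4.67) = Gamma(16.3, 13.77).
Posterior mean of λ = α/β = 16.3/13.77 = 1.1837.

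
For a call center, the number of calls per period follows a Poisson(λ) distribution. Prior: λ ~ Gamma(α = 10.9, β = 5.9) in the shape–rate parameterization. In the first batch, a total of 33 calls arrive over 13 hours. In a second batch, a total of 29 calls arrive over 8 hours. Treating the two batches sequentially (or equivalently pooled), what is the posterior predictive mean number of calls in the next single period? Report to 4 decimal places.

With a Gamma(shape α, rate β) prior, the Poisson likelihood is conjugate: the posterior is Gamma(α + ΣXᵢ, β + n).
After batch 1: Gamma(α+S, β+n) = Gamma(10.9+33, 5.9+13) = Gamma(43.9, 18.9).
After batch 2: Gamma(α+S, β+n) = Gamma(43.9+29, 18.9+8) = Gamma(72.9, 26.9).
The predictive distribution for one future period is NegBinom with mean α/β = 2.7100.

2.7100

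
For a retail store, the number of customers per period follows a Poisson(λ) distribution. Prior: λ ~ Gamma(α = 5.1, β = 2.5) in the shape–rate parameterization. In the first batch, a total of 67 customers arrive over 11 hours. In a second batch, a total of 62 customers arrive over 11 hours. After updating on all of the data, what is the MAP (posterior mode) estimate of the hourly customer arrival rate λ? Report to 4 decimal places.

With a Gamma(shape α, rate β) prior, the Poisson likelihood is conjugate: the posterior is Gamma(α + ΣXᵢ, β + n).
After batch 1: Gamma(α+S, β+n) = Gamma(5.1+67, 2.5+11) = Gamma(72.1, 13.5).
After batch 2: Gamma(α+S, β+n) = Gamma(72.1+62, 13.5+11) = Gamma(134.1, 24.5).
Mode of Gamma(α,β) for α≥1 is (α−1)/β = 133.1/24.5 = 5.4327.

5.4327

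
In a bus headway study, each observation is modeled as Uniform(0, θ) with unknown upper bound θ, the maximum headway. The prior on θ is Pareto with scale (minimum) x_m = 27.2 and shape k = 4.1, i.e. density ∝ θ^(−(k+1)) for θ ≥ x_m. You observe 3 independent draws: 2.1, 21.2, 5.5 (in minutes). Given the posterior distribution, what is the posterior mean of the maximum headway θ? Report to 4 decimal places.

A Pareto(scale x_m, shape k) prior on the upper bound θ of Uniform(0, θ) is conjugate: posterior is Pareto(max(x_m, max xᵢ), k + n).
Sample maximum = 21.2; prior scale x_m = 27.2 → posterior scale = max = 27.2.
Posterior shape = 4.1 + 3 = 7.1.
E[θ|data] = k·x_m/(k−1) = 7.1·27.2/6.1 = 31.6590.

31.6590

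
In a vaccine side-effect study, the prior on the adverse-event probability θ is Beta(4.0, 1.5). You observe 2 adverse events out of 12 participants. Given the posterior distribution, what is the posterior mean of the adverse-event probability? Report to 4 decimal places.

The Beta prior is conjugate to a Binomial/Bernoulli likelihood; the update adds successes to α and failures to β.
Posterior: Beta(α+k, β+n−k) = Beta(4.0+2, 1.5+10) = Beta(6.0, 11.5).
Posterior mean = α/(α+β) = 6.0/17.5 = 0.3429.

0.3429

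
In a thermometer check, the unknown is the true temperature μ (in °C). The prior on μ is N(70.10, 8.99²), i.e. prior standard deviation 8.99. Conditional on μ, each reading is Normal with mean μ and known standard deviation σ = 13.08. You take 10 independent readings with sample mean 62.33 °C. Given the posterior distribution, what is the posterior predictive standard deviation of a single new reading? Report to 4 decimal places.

13.6090

For Normal data with known variance σ², a Normal(μ₀, σ₀²) prior on μ is conjugate. Posterior precision = 1/σ₀² + n/σ²; posterior mean is the precision-weighted average of μ₀ and x̄.
σ₀² = 8.99² = 80.8201, σ² = 13.08² = 171.0864; σ² + n·σ₀² = 171.0864 + 10·80.8201 = 979.2874.
Posterior precision = 1/σ₀² + n/σ² = 1/80.8201 + 10/171.0864 = (σ² + n·σ₀²)/(σ₀²σ²) = 979.2874/(80.8201·171.0864); posterior variance σₙ² = σ₀²σ²/(σ² + n·σ₀²) = 80.8201·171.0864/979.2874 = 14.119675.
Predictive variance for one new observation = σₙ² + σ² = 80.8201·171.0864/979.2874 + 171.0864 = σ²·(σ₀² + 979.2874)/979.2874 = 171.0864·1060.1075/979.2874 = 185.206075; SD = √(171.0864·1060.1075/979.2874) = 13.6090.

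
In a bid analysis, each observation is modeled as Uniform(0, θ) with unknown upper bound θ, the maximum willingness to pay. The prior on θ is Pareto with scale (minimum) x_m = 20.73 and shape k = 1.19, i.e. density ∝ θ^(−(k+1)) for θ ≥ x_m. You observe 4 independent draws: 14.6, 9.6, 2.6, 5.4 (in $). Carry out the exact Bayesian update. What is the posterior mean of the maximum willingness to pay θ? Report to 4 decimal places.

25.6775

A Pareto(scale x_m, shape k) prior on the upper bound θ of Uniform(0, θ) is conjugate: posterior is Pareto(max(x_m, max xᵢ), k + n).
Sample maximum = 14.6; prior scale x_m = 20.73 → posterior scale = max = 20.73.
Posterior shape = 1.19 + 4 = 5.19.
E[θ|data] = k·x_m/(k−1) = 5.19·20.73/4.19 = 25.6775.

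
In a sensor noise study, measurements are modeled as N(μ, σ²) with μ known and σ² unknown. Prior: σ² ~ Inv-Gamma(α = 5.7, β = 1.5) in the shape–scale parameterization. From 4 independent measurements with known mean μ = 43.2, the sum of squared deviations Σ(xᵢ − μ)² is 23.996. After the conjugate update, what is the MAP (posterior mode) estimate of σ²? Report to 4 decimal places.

1.5515

With known mean μ and an Inverse-Gamma(α, β) prior on σ², the Normal likelihood is conjugate: posterior is Inv-Gamma(α + n/2, β + Σ(xᵢ−μ)²/2).
Posterior: Inv-Gamma(5.7 + 4/2, 1.5 + 23.996/2) = Inv-Gamma(7.70, 13.4980).
Mode = β/(α+1) = 13.4980/8.70 = 1.5515.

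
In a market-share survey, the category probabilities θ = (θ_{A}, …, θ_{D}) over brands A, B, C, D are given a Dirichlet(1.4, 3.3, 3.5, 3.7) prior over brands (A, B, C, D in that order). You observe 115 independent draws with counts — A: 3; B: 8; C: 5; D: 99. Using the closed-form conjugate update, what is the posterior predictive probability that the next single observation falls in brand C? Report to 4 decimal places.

The Dirichlet prior is conjugate to the Multinomial likelihood: each posterior αⱼ = prior αⱼ + observed count nⱼ.
Posterior concentration: (4.4, 11.3, 8.5, 102.7), total = 126.9.
P(next = C | data) = α_{C}/Σα = 0.0670.

0.0670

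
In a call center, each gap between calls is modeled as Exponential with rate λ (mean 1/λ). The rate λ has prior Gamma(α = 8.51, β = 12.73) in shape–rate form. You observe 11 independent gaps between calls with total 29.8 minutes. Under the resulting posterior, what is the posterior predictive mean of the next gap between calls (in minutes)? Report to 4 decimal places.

2.2977

With a Gamma(shape α, rate β) prior on the exponential rate λ, the posterior after n observations with total T = Σxᵢ is Gamma(α+n, β+T).
Posterior: Gamma(8.51+11, 12.73+29.8) = Gamma(19.51, 42.53).
The predictive distribution for the next observation is Lomax; its mean is β/(α−1) = 42.53/18.51 = 2.2977.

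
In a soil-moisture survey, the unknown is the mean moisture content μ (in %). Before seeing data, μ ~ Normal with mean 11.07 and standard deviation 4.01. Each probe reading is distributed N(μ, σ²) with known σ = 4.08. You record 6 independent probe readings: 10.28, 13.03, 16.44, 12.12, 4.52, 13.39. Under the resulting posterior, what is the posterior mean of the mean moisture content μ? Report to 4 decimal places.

For Normal data with known variance σ², a Normal(μ₀, σ₀²) prior on μ is conjugate. Posterior precision = 1/σ₀² + n/σ²; posterior mean is the precision-weighted average of μ₀ and x̄.
Σxᵢ = 10.28 + 13.03 + 16.44 + 12.12 + 4.52 + 13.39 = 69.78, so n·x̄ = 69.78.
σ₀² = 4.01² = 16.0801, σ² = 4.08² = 16.6464; σ² + n·σ₀² = 16.6464 + 6·16.0801 = 113.127.
Posterior mean = (μ₀/σ₀² + n·x̄/σ²)/(1/σ₀² + n/σ²) = (σ²·μ₀ + σ₀²·n·x̄)/(σ² + n·σ₀²) = (16.6464·11.07 + 16.0801·69.78)/113.127 = 1306.345026/113.127 = 11.5476.

11.5476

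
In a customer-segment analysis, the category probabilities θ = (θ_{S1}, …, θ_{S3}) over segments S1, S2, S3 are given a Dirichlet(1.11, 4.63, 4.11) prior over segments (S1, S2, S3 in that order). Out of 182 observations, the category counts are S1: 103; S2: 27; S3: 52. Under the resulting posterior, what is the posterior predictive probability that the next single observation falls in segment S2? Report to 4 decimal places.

The Dirichlet prior is conjugate to the Multinomial likelihood: each posterior αⱼ = prior αⱼ + observed count nⱼ.
Posterior concentration: (104.11, 31.63, 56.11), total = 191.85.
P(next = S2 | data) = α_{S2}/Σα = 0.1649.

0.1649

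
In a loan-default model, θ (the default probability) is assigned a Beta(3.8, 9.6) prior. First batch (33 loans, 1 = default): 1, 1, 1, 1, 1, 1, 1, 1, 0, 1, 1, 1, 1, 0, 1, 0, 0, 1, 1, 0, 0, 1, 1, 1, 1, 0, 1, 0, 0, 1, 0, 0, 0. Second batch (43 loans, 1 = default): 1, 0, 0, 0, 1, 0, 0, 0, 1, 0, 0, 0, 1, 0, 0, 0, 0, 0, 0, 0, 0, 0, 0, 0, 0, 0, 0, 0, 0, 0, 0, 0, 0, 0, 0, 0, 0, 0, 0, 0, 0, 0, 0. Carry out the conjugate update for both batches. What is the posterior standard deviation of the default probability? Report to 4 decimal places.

The Beta prior is conjugate to a Binomial/Bernoulli likelihood; the update adds successes to α and failures to β.
After batch 1: Beta(3.8+21, 9.6+12) = Beta(24.8, 21.6).
After batch 2: Beta(24.8+4, 21.6+39) = Beta(28.8, 60.6).
Var = αβ/((α+β)²(α+β+1)) = 28.8·60.6/(89.4²·90.4) = 0.00241558; SD = √0.00241558 = 0.0491.

0.0491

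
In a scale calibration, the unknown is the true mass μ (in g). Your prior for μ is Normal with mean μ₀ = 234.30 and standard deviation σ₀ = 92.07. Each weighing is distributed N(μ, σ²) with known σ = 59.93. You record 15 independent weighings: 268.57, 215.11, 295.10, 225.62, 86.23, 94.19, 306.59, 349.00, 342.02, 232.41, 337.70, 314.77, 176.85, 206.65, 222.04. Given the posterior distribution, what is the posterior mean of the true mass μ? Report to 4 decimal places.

For Normal data with known variance σ², a Normal(μ₀, σ₀²) prior on μ is conjugate. Posterior precision = 1/σ₀² + n/σ²; posterior mean is the precision-weighted average of μ₀ and x̄.
Σxᵢ = 268.57 + 215.11 + 295.10 + 225.62 + 86.23 + 94.19 + 306.59 + 349.00 + 342.02 + 232.41 + 337.70 + 314.77 + 176.85 + 206.65 + 222.04 = 3672.85, so n·x̄ = 3672.85.
σ₀² = 92.07² = 8476.8849, σ² = 59.93² = 3591.6049; σ² + n·σ₀² = 3591.6049 + 15·8476.8849 = 130744.8784.
Posterior mean = (μ₀/σ₀² + n·x̄/σ²)/(1/σ₀² + n/σ²) = (σ²·μ₀ + σ₀²·n·x̄)/(σ² + n·σ₀²) = (3591.6049·234.30 + 8476.8849·3672.85)/130744.8784 = 31975839.733035/130744.8784 = 244.5667.

244.5667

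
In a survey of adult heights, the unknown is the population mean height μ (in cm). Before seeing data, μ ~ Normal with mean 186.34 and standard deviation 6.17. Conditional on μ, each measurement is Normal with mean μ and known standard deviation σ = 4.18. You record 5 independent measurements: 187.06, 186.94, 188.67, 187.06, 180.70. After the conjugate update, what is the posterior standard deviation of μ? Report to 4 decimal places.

For Normal data with known variance σ², a Normal(μ₀, σ₀²) prior on μ is conjugate. Posterior precision = 1/σ₀² + n/σ²; posterior mean is the precision-weighted average of μ₀ and x̄.
σ₀² = 6.17² = 38.0689, σ² = 4.18² = 17.4724; σ² + n·σ₀² = 17.4724 + 5·38.0689 = 207.8169.
Posterior precision = 1/σ₀² + n/σ² = 1/38.0689 + 5/17.4724 = (σ² + n·σ₀²)/(σ₀²σ²) = 207.8169/(38.0689·17.4724); posterior variance σₙ² = σ₀²σ²/(σ² + n·σ₀²) = 38.0689·17.4724/207.8169 = 3.200678.
Posterior SD = √σₙ² = √(38.0689·17.4724/207.8169) = 1.7890.

1.7890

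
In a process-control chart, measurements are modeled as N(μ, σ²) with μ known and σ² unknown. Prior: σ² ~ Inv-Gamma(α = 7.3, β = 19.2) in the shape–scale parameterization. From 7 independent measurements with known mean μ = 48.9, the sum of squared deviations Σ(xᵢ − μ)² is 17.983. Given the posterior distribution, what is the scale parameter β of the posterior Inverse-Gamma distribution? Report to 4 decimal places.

28.1915

With known mean μ and an Inverse-Gamma(α, β) prior on σ², the Normal likelihood is conjugate: posterior is Inv-Gamma(α + n/2, β + Σ(xᵢ−μ)²/2).
Posterior: Inv-Gamma(7.3 + 7/2, 19.2 + 17.983/2) = Inv-Gamma(10.80, 28.1915).
Posterior β = 28.1915.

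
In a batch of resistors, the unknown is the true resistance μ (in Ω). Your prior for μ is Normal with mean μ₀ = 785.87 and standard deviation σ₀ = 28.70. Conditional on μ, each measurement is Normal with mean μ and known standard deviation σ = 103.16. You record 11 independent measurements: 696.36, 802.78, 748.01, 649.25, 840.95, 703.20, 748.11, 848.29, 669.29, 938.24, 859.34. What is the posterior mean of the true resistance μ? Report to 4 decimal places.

For Normal data with known variance σ², a Normal(μ₀, σ₀²) prior on μ is conjugate. Posterior precision = 1/σ₀² + n/σ²; posterior mean is the precision-weighted average of μ₀ and x̄.
Σxᵢ = 696.36 + 802.78 + 748.01 + 649.25 + 840.95 + 703.20 + 748.11 + 848.29 + 669.29 + 938.24 + 859.34 = 8503.82, so n·x̄ = 8503.82.
σ₀² = 28.70² = 823.69, σ² = 103.16² = 10641.9856; σ² + n·σ₀² = 10641.9856 + 11·823.69 = 19702.5756.
Posterior mean = (μ₀/σ₀² + n·x̄/σ²)/(1/σ₀² + n/σ²) = (σ²·μ₀ + σ₀²·n·x̄)/(σ² + n·σ₀²) = (10641.9856·785.87 + 823.69·8503.82)/19702.5756 = 15367728.719272/19702.5756 = 779.9858.

779.9858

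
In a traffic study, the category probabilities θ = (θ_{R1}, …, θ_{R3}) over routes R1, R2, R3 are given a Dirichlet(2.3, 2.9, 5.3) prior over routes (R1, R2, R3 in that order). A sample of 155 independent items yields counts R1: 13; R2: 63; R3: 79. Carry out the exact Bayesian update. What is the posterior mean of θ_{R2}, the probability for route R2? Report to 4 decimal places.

The Dirichlet prior is conjugate to the Multinomial likelihood: each posterior αⱼ = prior αⱼ + observed count nⱼ.
Posterior concentration: (15.3, 65.9, 84.3), total = 165.5.
E[θ_{R2}|data] = α_{R2}/Σα = 65.9/165.5 = 0.3982.

0.3982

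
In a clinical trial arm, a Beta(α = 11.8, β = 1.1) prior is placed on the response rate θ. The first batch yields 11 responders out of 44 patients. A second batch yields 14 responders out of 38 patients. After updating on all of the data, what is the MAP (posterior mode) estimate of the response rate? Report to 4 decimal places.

0.3854

The Beta prior is conjugate to a Binomial/Bernoulli likelihood; the update adds successes to α and failures to β.
After batch 1: Beta(11.8+11, 1.1+33) = Beta(22.8, 34.1).
After batch 2: Beta(22.8+14, 34.1+24) = Beta(36.8, 58.1).
Mode of Beta(a,b) for a,b>1 is (a−1)/(a+b−2) = 35.8/92.9 = 0.3854.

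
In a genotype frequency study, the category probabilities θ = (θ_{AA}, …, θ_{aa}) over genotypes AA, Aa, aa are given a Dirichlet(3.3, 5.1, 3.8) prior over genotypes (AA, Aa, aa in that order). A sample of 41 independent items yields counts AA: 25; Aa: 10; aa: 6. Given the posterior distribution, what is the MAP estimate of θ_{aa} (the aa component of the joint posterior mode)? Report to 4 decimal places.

0.1753

The Dirichlet prior is conjugate to the Multinomial likelihood: each posterior αⱼ = prior αⱼ + observed count nⱼ.
Posterior concentration: (28.3, 15.1, 9.8), total = 53.2.
Joint mode component: (α_{aa}−1)/(Σα−K) = 8.8/50.2 = 0.1753.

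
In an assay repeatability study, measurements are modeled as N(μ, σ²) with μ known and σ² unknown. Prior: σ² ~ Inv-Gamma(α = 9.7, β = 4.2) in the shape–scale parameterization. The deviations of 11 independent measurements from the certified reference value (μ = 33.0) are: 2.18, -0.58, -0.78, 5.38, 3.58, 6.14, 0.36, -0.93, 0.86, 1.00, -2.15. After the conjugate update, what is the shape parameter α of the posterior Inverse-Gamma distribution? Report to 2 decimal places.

15.20

With known mean μ and an Inverse-Gamma(α, β) prior on σ², the Normal likelihood is conjugate: posterior is Inv-Gamma(α + n/2, β + Σ(xᵢ−μ)²/2).
Σ(xᵢ−μ)² = (2.18)² + (-0.58)² + (-0.78)² + (5.38)² + (3.58)² + (6.14)² + (0.36)² + (-0.93)² + (0.86)² + (1.00)² + (-2.15)² = 92.5142.
Posterior: Inv-Gamma(9.7 + 11/2, 4.2 + 92.5142/2) = Inv-Gamma(15.20, 50.45710).
Posterior α = 15.20.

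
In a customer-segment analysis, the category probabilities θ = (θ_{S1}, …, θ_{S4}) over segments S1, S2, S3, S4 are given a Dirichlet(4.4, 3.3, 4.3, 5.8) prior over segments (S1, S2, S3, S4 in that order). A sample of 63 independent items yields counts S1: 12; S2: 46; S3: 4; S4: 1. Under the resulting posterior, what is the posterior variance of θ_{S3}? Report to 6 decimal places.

0.001127

The Dirichlet prior is conjugate to the Multinomial likelihood: each posterior αⱼ = prior αⱼ + observed count nⱼ.
Posterior concentration: (16.4, 49.3, 8.3, 6.8), total = 80.8.
Var[θ_j] = α_j(Σα−α_j)/((Σα)²(Σα+1)) = 8.3·72.5/(80.8²·81.8) = 0.001127.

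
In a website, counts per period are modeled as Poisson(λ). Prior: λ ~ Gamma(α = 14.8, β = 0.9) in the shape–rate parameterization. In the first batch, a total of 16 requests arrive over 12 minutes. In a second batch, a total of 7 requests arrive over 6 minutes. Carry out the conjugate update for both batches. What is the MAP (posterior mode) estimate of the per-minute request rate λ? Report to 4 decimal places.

With a Gamma(shape α, rate β) prior, the Poisson likelihood is conjugate: the posterior is Gamma(α + ΣXᵢ, β + n).
After batch 1: Gamma(α+S, β+n) = Gamma(14.8+16, 0.9+12) = Gamma(30.8, 12.9).
After batch 2: Gamma(α+S, β+n) = Gamma(30.8+7, 12.9+6) = Gamma(37.8, 18.9).
Mode of Gamma(α,β) for α≥1 is (α−1)/β = 36.8/18.9 = 1.9471.

1.9471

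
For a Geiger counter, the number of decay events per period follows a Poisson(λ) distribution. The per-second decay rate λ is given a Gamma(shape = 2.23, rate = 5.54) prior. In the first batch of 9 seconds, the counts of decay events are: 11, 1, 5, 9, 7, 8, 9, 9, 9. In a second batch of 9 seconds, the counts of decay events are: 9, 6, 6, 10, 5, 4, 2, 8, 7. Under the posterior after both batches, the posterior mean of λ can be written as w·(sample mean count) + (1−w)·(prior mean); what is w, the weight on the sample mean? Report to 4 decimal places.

0.7647

With a Gamma(shape α, rate β) prior, the Poisson likelihood is conjugate: the posterior is Gamma(α + ΣXᵢ, β + n).
Total number of seconds: n = 9 + 9 = 18.
Posterior mean = (α₀+S)/(β₀+n) = [n/(β₀+n)]·(S/n) + [β₀/(β₀+n)]·(α₀/β₀), so only n and β₀ enter the weight.
Weight on data w = n/(β₀+n) = 18/(5.54+18) = 18/23.54 = 0.7647.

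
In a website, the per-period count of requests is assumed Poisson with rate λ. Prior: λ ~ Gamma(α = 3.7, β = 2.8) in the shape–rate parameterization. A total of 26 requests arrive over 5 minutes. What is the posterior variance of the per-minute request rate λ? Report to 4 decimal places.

With a Gamma(shape α, rate β) prior, the Poisson likelihood is conjugate: the posterior is Gamma(α + ΣXᵢ, β + n).
Posterior: Gamma(α+S, β+n) = Gamma(3.7+26, 2.8+5) = Gamma(29.7, 7.8).
Var = α/β² = 29.7/7.8² = 0.4882.

0.4882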